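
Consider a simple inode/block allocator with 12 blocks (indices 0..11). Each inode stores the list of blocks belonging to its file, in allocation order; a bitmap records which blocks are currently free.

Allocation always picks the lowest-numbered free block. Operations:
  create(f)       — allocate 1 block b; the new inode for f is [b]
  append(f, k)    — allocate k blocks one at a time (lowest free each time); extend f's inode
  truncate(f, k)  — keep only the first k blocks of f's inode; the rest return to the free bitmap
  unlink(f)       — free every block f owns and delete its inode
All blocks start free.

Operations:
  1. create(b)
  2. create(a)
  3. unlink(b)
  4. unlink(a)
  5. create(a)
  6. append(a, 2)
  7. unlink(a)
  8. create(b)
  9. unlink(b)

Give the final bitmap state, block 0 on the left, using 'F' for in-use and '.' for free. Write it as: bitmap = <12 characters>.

bitmap = ............

after create(b) → b:[0]  free=[F...........]
after create(a) → a:[1], b:[0]  free=[FF..........]
after unlink(b) → a:[1]  free=[.F..........]
after unlink(a) →   free=[............]
after create(a) → a:[0]  free=[F...........]
after append(a, 2) → a:[0, 1, 2]  free=[FFF.........]
after unlink(a) →   free=[............]
after create(b) → b:[0]  free=[F...........]
after unlink(b) →   free=[............]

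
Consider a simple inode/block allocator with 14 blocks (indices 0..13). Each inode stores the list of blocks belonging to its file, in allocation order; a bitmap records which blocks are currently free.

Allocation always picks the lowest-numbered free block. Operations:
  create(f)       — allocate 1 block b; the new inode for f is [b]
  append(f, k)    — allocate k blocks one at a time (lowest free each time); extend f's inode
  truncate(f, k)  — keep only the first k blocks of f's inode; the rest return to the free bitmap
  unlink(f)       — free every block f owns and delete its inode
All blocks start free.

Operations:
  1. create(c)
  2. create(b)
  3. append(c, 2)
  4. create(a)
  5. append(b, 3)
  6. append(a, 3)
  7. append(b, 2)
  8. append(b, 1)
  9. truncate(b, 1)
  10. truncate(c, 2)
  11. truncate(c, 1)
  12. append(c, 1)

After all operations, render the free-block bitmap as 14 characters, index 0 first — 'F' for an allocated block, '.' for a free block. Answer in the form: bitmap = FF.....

bitmap = FFF.F...FFF...

after create(c) → c:[0]  free=[F.............]
after create(b) → b:[1], c:[0]  free=[FF............]
after append(c, 2) → b:[1], c:[0, 2, 3]  free=[FFFF..........]
after create(a) → a:[4], b:[1], c:[0, 2, 3]  free=[FFFFF.........]
after append(b, 3) → a:[4], b:[1, 5, 6, 7], c:[0, 2, 3]  free=[FFFFFFFF......]
after append(a, 3) → a:[4, 8, 9, 10], b:[1, 5, 6, 7], c:[0, 2, 3]  free=[FFFFFFFFFFF...]
after append(b, 2) → a:[4, 8, 9, 10], b:[1, 5, 6, 7, 11, 12], c:[0, 2, 3]  free=[FFFFFFFFFFFFF.]
after append(b, 1) → a:[4, 8, 9, 10], b:[1, 5, 6, 7, 11, 12, 13], c:[0, 2, 3]  free=[FFFFFFFFFFFFFF]
after truncate(b, 1) → a:[4, 8, 9, 10], b:[1], c:[0, 2, 3]  free=[FFFFF...FFF...]
after truncate(c, 2) → a:[4, 8, 9, 10], b:[1], c:[0, 2]  free=[FFF.F...FFF...]
after truncate(c, 1) → a:[4, 8, 9, 10], b:[1], c:[0]  free=[FF..F...FFF...]
after append(c, 1) → a:[4, 8, 9, 10], b:[1], c:[0, 2]  free=[FFF.F...FFF...]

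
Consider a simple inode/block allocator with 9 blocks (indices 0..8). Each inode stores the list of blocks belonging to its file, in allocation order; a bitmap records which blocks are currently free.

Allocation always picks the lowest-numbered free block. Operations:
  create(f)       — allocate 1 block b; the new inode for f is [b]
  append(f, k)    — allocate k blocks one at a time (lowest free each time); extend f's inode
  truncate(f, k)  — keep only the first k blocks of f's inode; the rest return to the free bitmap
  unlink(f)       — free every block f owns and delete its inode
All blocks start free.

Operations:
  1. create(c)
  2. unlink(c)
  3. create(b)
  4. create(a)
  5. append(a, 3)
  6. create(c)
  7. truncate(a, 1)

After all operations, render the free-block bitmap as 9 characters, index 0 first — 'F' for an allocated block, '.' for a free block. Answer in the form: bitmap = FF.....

bitmap = FF...F...

  1. create(c)  ⇒  F........  {c→[0]}
  2. unlink(c)  ⇒  .........  {}
  3. create(b)  ⇒  F........  {b→[0]}
  4. create(a)  ⇒  FF.......  {a→[1]; b→[0]}
  5. append(a, 3)  ⇒  FFFFF....  {a→[1, 2, 3, 4]; b→[0]}
  6. create(c)  ⇒  FFFFFF...  {a→[1, 2, 3, 4]; b→[0]; c→[5]}
  7. truncate(a, 1)  ⇒  FF...F...  {a→[1]; b→[0]; c→[5]}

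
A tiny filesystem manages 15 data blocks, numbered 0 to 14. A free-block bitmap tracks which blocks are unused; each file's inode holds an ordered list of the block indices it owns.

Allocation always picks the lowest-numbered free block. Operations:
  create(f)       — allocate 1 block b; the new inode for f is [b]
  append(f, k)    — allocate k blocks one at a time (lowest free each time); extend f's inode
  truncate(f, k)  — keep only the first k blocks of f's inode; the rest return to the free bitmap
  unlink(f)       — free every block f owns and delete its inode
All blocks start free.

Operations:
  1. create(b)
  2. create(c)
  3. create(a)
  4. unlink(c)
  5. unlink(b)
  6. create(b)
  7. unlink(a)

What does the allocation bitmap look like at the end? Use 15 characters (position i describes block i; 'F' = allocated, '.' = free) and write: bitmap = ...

bitmap = F..............

  1. create(b)  ⇒  F..............  {b→[0]}
  2. create(c)  ⇒  FF.............  {b→[0]; c→[1]}
  3. create(a)  ⇒  FFF............  {a→[2]; b→[0]; c→[1]}
  4. unlink(c)  ⇒  F.F............  {a→[2]; b→[0]}
  5. unlink(b)  ⇒  ..F............  {a→[2]}
  6. create(b)  ⇒  F.F............  {a→[2]; b→[0]}
  7. unlink(a)  ⇒  F..............  {b→[0]}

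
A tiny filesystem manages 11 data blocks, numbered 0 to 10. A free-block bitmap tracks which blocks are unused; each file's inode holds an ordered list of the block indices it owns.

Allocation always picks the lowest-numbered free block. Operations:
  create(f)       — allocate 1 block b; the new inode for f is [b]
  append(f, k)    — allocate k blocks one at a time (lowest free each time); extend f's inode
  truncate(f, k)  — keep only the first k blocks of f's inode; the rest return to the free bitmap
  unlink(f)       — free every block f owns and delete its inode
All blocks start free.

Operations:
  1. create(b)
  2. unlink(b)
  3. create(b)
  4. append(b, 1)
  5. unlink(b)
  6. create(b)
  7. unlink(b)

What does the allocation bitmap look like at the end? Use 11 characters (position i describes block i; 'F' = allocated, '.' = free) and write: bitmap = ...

bitmap = ...........

create(b): bitmap=F.......... | b=[0]
unlink(b): bitmap=........... | 
create(b): bitmap=F.......... | b=[0]
append(b, 1): bitmap=FF......... | b=[0, 1]
unlink(b): bitmap=........... | 
create(b): bitmap=F.......... | b=[0]
unlink(b): bitmap=........... | 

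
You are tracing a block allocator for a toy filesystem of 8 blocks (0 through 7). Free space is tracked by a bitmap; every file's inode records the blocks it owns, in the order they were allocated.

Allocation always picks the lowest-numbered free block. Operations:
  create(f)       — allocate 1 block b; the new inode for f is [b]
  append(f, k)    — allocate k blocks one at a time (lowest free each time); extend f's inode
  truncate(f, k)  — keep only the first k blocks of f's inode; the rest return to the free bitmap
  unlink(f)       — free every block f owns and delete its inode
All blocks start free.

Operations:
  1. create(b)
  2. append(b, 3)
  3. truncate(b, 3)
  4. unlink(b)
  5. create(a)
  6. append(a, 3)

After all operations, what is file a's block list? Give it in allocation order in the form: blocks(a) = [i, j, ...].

blocks(a) = [0, 1, 2, 3]

[1] create(b) — b=0 (map F.......)
[2] append(b, 3) — b=0,1,2,3 (map FFFF....)
[3] truncate(b, 3) — b=0,1,2 (map FFF.....)
[4] unlink(b) —  (map ........)
[5] create(a) — a=0 (map F.......)
[6] append(a, 3) — a=0,1,2,3 (map FFFF....)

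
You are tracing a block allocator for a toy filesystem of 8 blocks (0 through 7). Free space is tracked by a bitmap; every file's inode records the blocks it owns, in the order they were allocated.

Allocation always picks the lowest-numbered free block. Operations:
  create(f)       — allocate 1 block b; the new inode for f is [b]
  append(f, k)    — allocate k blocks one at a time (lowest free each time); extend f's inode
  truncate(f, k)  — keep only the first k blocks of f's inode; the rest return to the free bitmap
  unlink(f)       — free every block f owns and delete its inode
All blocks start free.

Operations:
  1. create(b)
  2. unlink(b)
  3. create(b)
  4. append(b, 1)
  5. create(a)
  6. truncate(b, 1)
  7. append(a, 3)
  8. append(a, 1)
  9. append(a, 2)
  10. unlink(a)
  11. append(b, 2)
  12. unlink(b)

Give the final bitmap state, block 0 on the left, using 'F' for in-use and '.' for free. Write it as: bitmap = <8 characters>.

create(b): bitmap=F....... | b=[0]
unlink(b): bitmap=........ | 
create(b): bitmap=F....... | b=[0]
append(b, 1): bitmap=FF...... | b=[0, 1]
create(a): bitmap=FFF..... | a=[2] b=[0, 1]
truncate(b, 1): bitmap=F.F..... | a=[2] b=[0]
append(a, 3): bitmap=FFFFF... | a=[2, 1, 3, 4] b=[0]
append(a, 1): bitmap=FFFFFF.. | a=[2, 1, 3, 4, 5] b=[0]
append(a, 2): bitmap=FFFFFFFF | a=[2, 1, 3, 4, 5, 6, 7] b=[0]
unlink(a): bitmap=F....... | b=[0]
append(b, 2): bitmap=FFF..... | b=[0, 1, 2]
unlink(b): bitmap=........ | 

bitmap = ........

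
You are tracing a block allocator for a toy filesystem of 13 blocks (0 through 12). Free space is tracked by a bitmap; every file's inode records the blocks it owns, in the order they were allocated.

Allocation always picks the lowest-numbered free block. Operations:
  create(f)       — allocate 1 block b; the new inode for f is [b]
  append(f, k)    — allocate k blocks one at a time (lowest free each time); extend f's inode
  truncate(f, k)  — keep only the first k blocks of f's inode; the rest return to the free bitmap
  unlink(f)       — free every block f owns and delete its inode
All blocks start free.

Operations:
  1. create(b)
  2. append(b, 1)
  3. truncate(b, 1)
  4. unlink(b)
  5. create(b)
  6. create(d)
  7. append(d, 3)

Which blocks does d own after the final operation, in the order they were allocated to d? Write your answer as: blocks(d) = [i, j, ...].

after create(b) → b:[0]  free=[F............]
after append(b, 1) → b:[0, 1]  free=[FF...........]
after truncate(b, 1) → b:[0]  free=[F............]
after unlink(b) →   free=[.............]
after create(b) → b:[0]  free=[F............]
after create(d) → b:[0], d:[1]  free=[FF...........]
after append(d, 3) → b:[0], d:[1, 2, 3, 4]  free=[FFFFF........]

blocks(d) = [1, 2, 3, 4]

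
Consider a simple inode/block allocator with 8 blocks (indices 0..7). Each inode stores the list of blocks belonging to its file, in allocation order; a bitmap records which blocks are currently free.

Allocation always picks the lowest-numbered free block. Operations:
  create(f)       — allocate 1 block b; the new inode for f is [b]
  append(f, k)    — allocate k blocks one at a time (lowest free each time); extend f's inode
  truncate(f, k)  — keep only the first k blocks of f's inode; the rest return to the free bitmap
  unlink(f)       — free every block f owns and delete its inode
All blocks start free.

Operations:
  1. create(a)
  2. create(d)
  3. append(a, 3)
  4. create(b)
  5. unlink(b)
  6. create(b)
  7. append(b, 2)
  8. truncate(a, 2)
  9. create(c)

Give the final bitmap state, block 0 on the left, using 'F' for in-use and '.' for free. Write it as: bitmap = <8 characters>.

  1. create(a)  ⇒  F.......  {a→[0]}
  2. create(d)  ⇒  FF......  {a→[0]; d→[1]}
  3. append(a, 3)  ⇒  FFFFF...  {a→[0, 2, 3, 4]; d→[1]}
  4. create(b)  ⇒  FFFFFF..  {a→[0, 2, 3, 4]; b→[5]; d→[1]}
  5. unlink(b)  ⇒  FFFFF...  {a→[0, 2, 3, 4]; d→[1]}
  6. create(b)  ⇒  FFFFFF..  {a→[0, 2, 3, 4]; b→[5]; d→[1]}
  7. append(b, 2)  ⇒  FFFFFFFF  {a→[0, 2, 3, 4]; b→[5, 6, 7]; d→[1]}
  8. truncate(a, 2)  ⇒  FFF..FFF  {a→[0, 2]; b→[5, 6, 7]; d→[1]}
  9. create(c)  ⇒  FFFF.FFF  {a→[0, 2]; b→[5, 6, 7]; c→[3]; d→[1]}

bitmap = FFFF.FFF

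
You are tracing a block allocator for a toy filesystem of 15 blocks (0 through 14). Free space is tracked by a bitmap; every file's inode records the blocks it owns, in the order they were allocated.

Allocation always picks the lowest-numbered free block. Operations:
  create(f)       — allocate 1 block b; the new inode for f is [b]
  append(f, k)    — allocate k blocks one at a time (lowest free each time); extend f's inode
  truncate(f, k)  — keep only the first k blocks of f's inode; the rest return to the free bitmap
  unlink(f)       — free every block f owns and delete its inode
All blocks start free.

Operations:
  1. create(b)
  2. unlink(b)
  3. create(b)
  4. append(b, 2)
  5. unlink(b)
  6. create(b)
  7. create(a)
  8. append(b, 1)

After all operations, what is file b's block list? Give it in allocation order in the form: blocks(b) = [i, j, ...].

blocks(b) = [0, 2]

create(b): bitmap=F.............. | b=[0]
unlink(b): bitmap=............... | 
create(b): bitmap=F.............. | b=[0]
append(b, 2): bitmap=FFF............ | b=[0, 1, 2]
unlink(b): bitmap=............... | 
create(b): bitmap=F.............. | b=[0]
create(a): bitmap=FF............. | a=[1] b=[0]
append(b, 1): bitmap=FFF............ | a=[1] b=[0, 2]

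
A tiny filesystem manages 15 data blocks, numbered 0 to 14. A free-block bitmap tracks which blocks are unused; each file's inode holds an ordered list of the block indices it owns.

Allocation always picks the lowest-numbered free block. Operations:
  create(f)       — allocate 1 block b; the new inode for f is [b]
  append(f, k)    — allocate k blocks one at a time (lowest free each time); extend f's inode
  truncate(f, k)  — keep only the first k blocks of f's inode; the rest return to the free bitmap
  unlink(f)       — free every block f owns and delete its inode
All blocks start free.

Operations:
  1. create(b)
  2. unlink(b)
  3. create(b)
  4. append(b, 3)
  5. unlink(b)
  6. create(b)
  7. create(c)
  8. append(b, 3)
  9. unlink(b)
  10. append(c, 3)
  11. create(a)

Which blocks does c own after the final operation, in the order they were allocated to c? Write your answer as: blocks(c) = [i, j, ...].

create(b): bitmap=F.............. | b=[0]
unlink(b): bitmap=............... | 
create(b): bitmap=F.............. | b=[0]
append(b, 3): bitmap=FFFF........... | b=[0, 1, 2, 3]
unlink(b): bitmap=............... | 
create(b): bitmap=F.............. | b=[0]
create(c): bitmap=FF............. | b=[0] c=[1]
append(b, 3): bitmap=FFFFF.......... | b=[0, 2, 3, 4] c=[1]
unlink(b): bitmap=.F............. | c=[1]
append(c, 3): bitmap=FFFF........... | c=[1, 0, 2, 3]
create(a): bitmap=FFFFF.......... | a=[4] c=[1, 0, 2, 3]

blocks(c) = [1, 0, 2, 3]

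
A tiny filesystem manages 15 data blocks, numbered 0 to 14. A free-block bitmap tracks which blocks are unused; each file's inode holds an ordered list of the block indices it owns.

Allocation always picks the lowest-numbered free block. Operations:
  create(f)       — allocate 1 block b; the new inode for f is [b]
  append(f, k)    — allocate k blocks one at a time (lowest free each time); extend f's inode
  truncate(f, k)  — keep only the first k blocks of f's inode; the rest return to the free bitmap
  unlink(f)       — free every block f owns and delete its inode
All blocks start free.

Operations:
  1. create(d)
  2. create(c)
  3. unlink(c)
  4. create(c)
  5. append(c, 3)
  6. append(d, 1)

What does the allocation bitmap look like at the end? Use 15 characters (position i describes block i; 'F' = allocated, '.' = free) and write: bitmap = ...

bitmap = FFFFFF.........

[1] create(d) — d=0 (map F..............)
[2] create(c) — c=1 d=0 (map FF.............)
[3] unlink(c) — d=0 (map F..............)
[4] create(c) — c=1 d=0 (map FF.............)
[5] append(c, 3) — c=1,2,3,4 d=0 (map FFFFF..........)
[6] append(d, 1) — c=1,2,3,4 d=0,5 (map FFFFFF.........)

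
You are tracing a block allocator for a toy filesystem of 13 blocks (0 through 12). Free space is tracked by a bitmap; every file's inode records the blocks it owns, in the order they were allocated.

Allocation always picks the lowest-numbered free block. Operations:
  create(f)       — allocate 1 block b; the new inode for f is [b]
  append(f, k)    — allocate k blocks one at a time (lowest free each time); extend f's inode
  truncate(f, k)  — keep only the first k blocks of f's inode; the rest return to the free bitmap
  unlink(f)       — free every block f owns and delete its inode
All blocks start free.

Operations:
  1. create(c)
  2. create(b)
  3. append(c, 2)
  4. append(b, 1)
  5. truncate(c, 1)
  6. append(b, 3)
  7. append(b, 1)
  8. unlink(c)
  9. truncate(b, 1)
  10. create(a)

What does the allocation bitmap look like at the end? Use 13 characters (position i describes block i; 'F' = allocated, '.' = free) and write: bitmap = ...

bitmap = FF...........

[1] create(c) — c=0 (map F............)
[2] create(b) — b=1 c=0 (map FF...........)
[3] append(c, 2) — b=1 c=0,2,3 (map FFFF.........)
[4] append(b, 1) — b=1,4 c=0,2,3 (map FFFFF........)
[5] truncate(c, 1) — b=1,4 c=0 (map FF..F........)
[6] append(b, 3) — b=1,4,2,3,5 c=0 (map FFFFFF.......)
[7] append(b, 1) — b=1,4,2,3,5,6 c=0 (map FFFFFFF......)
[8] unlink(c) — b=1,4,2,3,5,6 (map .FFFFFF......)
[9] truncate(b, 1) — b=1 (map .F...........)
[10] create(a) — a=0 b=1 (map FF...........)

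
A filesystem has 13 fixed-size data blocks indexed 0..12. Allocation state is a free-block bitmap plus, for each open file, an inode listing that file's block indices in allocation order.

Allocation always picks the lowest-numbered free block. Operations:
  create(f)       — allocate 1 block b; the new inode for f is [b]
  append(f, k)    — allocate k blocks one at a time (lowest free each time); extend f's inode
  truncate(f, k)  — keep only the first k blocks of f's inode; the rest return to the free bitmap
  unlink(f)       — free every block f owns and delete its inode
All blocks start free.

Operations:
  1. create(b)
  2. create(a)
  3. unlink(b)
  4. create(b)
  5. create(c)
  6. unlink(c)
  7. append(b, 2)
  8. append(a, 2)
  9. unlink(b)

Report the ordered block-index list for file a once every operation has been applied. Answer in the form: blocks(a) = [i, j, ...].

blocks(a) = [1, 4, 5]

  1. create(b)  ⇒  F............  {b→[0]}
  2. create(a)  ⇒  FF...........  {a→[1]; b→[0]}
  3. unlink(b)  ⇒  .F...........  {a→[1]}
  4. create(b)  ⇒  FF...........  {a→[1]; b→[0]}
  5. create(c)  ⇒  FFF..........  {a→[1]; b→[0]; c→[2]}
  6. unlink(c)  ⇒  FF...........  {a→[1]; b→[0]}
  7. append(b, 2)  ⇒  FFFF.........  {a→[1]; b→[0, 2, 3]}
  8. append(a, 2)  ⇒  FFFFFF.......  {a→[1, 4, 5]; b→[0, 2, 3]}
  9. unlink(b)  ⇒  .F..FF.......  {a→[1, 4, 5]}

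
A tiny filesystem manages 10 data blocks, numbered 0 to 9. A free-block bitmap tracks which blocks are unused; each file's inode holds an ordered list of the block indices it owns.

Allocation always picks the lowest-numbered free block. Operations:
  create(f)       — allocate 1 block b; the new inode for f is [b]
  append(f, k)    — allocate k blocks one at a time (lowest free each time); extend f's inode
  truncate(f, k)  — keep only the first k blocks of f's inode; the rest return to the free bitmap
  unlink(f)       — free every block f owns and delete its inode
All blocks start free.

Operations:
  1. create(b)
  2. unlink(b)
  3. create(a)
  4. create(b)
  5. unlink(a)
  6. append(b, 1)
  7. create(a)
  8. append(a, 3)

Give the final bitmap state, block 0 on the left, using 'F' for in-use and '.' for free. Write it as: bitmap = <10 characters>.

create(b): bitmap=F......... | b=[0]
unlink(b): bitmap=.......... | 
create(a): bitmap=F......... | a=[0]
create(b): bitmap=FF........ | a=[0] b=[1]
unlink(a): bitmap=.F........ | b=[1]
append(b, 1): bitmap=FF........ | b=[1, 0]
create(a): bitmap=FFF....... | a=[2] b=[1, 0]
append(a, 3): bitmap=FFFFFF.... | a=[2, 3, 4, 5] b=[1, 0]

bitmap = FFFFFF....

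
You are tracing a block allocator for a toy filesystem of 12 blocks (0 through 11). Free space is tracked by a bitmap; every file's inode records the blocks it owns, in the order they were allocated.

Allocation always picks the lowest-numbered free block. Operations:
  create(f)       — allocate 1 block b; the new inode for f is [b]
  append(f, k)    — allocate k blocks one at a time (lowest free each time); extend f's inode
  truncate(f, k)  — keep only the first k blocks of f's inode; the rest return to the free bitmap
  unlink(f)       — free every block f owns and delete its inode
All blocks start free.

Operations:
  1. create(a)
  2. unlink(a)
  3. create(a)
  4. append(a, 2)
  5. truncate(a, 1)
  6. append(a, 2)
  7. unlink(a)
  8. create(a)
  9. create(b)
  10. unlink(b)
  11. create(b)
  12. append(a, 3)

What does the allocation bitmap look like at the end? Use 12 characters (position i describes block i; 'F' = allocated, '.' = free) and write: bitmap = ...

  1. create(a)  ⇒  F...........  {a→[0]}
  2. unlink(a)  ⇒  ............  {}
  3. create(a)  ⇒  F...........  {a→[0]}
  4. append(a, 2)  ⇒  FFF.........  {a→[0, 1, 2]}
  5. truncate(a, 1)  ⇒  F...........  {a→[0]}
  6. append(a, 2)  ⇒  FFF.........  {a→[0, 1, 2]}
  7. unlink(a)  ⇒  ............  {}
  8. create(a)  ⇒  F...........  {a→[0]}
  9. create(b)  ⇒  FF..........  {a→[0]; b→[1]}
  10. unlink(b)  ⇒  F...........  {a→[0]}
  11. create(b)  ⇒  FF..........  {a→[0]; b→[1]}
  12. append(a, 3)  ⇒  FFFFF.......  {a→[0, 2, 3, 4]; b→[1]}

bitmap = FFFFF.......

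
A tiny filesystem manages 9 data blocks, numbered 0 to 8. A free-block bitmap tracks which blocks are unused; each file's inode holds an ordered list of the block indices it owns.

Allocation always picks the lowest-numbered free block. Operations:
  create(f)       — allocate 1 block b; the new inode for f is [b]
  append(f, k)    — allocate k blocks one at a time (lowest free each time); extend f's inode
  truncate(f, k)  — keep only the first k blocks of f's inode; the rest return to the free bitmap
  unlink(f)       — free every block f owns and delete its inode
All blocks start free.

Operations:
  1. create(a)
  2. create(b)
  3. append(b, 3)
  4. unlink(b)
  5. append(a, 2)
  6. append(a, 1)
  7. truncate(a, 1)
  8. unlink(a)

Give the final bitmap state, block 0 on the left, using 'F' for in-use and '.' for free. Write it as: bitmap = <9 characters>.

bitmap = .........

[1] create(a) — a=0 (map F........)
[2] create(b) — a=0 b=1 (map FF.......)
[3] append(b, 3) — a=0 b=1,2,3,4 (map FFFFF....)
[4] unlink(b) — a=0 (map F........)
[5] append(a, 2) — a=0,1,2 (map FFF......)
[6] append(a, 1) — a=0,1,2,3 (map FFFF.....)
[7] truncate(a, 1) — a=0 (map F........)
[8] unlink(a) —  (map .........)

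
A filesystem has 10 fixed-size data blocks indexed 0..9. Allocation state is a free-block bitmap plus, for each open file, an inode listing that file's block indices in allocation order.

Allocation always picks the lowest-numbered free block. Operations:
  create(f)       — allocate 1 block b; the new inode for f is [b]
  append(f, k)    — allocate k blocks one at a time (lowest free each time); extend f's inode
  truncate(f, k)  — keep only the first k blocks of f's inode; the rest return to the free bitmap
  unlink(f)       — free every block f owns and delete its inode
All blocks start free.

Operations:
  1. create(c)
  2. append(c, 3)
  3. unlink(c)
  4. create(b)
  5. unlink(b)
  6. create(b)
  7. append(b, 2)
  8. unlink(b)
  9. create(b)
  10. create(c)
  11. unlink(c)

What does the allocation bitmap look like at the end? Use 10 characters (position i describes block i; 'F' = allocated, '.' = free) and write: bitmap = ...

[1] create(c) — c=0 (map F.........)
[2] append(c, 3) — c=0,1,2,3 (map FFFF......)
[3] unlink(c) —  (map ..........)
[4] create(b) — b=0 (map F.........)
[5] unlink(b) —  (map ..........)
[6] create(b) — b=0 (map F.........)
[7] append(b, 2) — b=0,1,2 (map FFF.......)
[8] unlink(b) —  (map ..........)
[9] create(b) — b=0 (map F.........)
[10] create(c) — b=0 c=1 (map FF........)
[11] unlink(c) — b=0 (map F.........)

bitmap = F.........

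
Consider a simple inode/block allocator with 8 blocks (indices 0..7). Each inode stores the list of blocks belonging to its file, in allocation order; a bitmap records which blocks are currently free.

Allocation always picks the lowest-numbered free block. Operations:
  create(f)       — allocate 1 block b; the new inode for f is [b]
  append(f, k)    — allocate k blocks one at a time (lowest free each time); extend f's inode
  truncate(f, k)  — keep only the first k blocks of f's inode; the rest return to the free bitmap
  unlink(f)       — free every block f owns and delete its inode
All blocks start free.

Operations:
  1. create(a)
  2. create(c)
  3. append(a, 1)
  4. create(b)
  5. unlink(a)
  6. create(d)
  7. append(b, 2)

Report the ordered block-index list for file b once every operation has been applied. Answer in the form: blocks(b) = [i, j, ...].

blocks(b) = [3, 2, 4]

create(a): bitmap=F....... | a=[0]
create(c): bitmap=FF...... | a=[0] c=[1]
append(a, 1): bitmap=FFF..... | a=[0, 2] c=[1]
create(b): bitmap=FFFF.... | a=[0, 2] b=[3] c=[1]
unlink(a): bitmap=.F.F.... | b=[3] c=[1]
create(d): bitmap=FF.F.... | b=[3] c=[1] d=[0]
append(b, 2): bitmap=FFFFF... | b=[3, 2, 4] c=[1] d=[0]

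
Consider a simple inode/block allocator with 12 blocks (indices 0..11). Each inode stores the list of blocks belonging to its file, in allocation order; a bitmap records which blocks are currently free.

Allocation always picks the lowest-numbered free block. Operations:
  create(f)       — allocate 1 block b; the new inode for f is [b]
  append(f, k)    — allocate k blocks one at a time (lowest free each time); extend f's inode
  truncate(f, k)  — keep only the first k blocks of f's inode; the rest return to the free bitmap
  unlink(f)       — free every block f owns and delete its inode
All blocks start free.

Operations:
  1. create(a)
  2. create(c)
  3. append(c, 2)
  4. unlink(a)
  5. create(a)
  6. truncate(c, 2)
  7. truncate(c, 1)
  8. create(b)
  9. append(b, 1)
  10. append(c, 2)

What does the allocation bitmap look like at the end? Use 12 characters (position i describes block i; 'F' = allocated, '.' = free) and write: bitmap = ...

bitmap = FFFFFF......

[1] create(a) — a=0 (map F...........)
[2] create(c) — a=0 c=1 (map FF..........)
[3] append(c, 2) — a=0 c=1,2,3 (map FFFF........)
[4] unlink(a) — c=1,2,3 (map .FFF........)
[5] create(a) — a=0 c=1,2,3 (map FFFF........)
[6] truncate(c, 2) — a=0 c=1,2 (map FFF.........)
[7] truncate(c, 1) — a=0 c=1 (map FF..........)
[8] create(b) — a=0 b=2 c=1 (map FFF.........)
[9] append(b, 1) — a=0 b=2,3 c=1 (map FFFF........)
[10] append(c, 2) — a=0 b=2,3 c=1,4,5 (map FFFFFF......)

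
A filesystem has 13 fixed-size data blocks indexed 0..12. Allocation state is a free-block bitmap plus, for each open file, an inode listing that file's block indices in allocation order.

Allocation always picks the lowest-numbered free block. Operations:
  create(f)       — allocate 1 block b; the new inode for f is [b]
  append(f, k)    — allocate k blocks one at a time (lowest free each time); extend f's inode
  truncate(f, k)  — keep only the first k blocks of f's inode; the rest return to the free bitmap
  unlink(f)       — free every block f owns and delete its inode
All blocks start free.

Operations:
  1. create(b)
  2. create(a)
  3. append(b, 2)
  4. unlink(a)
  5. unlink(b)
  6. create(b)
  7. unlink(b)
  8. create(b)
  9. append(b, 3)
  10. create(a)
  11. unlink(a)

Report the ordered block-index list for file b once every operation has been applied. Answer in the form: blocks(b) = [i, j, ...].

blocks(b) = [0, 1, 2, 3]

after create(b) → b:[0]  free=[F............]
after create(a) → a:[1], b:[0]  free=[FF...........]
after append(b, 2) → a:[1], b:[0, 2, 3]  free=[FFFF.........]
after unlink(a) → b:[0, 2, 3]  free=[F.FF.........]
after unlink(b) →   free=[.............]
after create(b) → b:[0]  free=[F............]
after unlink(b) →   free=[.............]
after create(b) → b:[0]  free=[F............]
after append(b, 3) → b:[0, 1, 2, 3]  free=[FFFF.........]
after create(a) → a:[4], b:[0, 1, 2, 3]  free=[FFFFF........]
after unlink(a) → b:[0, 1, 2, 3]  free=[FFFF.........]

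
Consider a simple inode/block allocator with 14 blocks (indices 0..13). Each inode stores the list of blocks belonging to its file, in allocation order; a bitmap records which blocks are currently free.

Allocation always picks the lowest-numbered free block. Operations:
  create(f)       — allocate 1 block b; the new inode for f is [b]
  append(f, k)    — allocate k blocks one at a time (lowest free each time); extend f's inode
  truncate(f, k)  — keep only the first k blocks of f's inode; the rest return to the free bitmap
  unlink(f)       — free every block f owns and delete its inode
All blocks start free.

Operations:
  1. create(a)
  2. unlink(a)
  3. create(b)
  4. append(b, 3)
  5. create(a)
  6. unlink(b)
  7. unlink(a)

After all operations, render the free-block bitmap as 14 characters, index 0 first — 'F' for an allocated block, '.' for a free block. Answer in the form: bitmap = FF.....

bitmap = ..............

after create(a) → a:[0]  free=[F.............]
after unlink(a) →   free=[..............]
after create(b) → b:[0]  free=[F.............]
after append(b, 3) → b:[0, 1, 2, 3]  free=[FFFF..........]
after create(a) → a:[4], b:[0, 1, 2, 3]  free=[FFFFF.........]
after unlink(b) → a:[4]  free=[....F.........]
after unlink(a) →   free=[..............]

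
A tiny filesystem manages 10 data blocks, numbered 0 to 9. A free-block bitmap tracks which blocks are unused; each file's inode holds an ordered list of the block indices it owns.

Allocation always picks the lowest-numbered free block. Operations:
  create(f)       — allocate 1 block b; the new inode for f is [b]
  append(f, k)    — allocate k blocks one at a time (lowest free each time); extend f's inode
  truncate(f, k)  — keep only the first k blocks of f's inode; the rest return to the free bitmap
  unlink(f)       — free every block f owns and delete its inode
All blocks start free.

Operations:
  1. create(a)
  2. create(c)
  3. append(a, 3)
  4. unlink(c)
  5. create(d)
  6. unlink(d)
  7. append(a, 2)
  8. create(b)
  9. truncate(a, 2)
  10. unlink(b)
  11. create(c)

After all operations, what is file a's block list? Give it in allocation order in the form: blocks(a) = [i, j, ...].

blocks(a) = [0, 2]

[1] create(a) — a=0 (map F.........)
[2] create(c) — a=0 c=1 (map FF........)
[3] append(a, 3) — a=0,2,3,4 c=1 (map FFFFF.....)
[4] unlink(c) — a=0,2,3,4 (map F.FFF.....)
[5] create(d) — a=0,2,3,4 d=1 (map FFFFF.....)
[6] unlink(d) — a=0,2,3,4 (map F.FFF.....)
[7] append(a, 2) — a=0,2,3,4,1,5 (map FFFFFF....)
[8] create(b) — a=0,2,3,4,1,5 b=6 (map FFFFFFF...)
[9] truncate(a, 2) — a=0,2 b=6 (map F.F...F...)
[10] unlink(b) — a=0,2 (map F.F.......)
[11] create(c) — a=0,2 c=1 (map FFF.......)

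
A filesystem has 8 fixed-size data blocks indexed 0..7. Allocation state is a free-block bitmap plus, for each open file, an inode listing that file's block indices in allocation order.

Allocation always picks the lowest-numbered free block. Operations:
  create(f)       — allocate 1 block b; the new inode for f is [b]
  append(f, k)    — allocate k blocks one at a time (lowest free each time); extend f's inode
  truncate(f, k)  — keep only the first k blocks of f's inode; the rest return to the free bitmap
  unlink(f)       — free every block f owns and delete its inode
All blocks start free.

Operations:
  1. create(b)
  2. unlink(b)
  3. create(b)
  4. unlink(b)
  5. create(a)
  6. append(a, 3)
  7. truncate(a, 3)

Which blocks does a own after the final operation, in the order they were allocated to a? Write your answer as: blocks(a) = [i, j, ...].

  1. create(b)  ⇒  F.......  {b→[0]}
  2. unlink(b)  ⇒  ........  {}
  3. create(b)  ⇒  F.......  {b→[0]}
  4. unlink(b)  ⇒  ........  {}
  5. create(a)  ⇒  F.......  {a→[0]}
  6. append(a, 3)  ⇒  FFFF....  {a→[0, 1, 2, 3]}
  7. truncate(a, 3)  ⇒  FFF.....  {a→[0, 1, 2]}

blocks(a) = [0, 1, 2]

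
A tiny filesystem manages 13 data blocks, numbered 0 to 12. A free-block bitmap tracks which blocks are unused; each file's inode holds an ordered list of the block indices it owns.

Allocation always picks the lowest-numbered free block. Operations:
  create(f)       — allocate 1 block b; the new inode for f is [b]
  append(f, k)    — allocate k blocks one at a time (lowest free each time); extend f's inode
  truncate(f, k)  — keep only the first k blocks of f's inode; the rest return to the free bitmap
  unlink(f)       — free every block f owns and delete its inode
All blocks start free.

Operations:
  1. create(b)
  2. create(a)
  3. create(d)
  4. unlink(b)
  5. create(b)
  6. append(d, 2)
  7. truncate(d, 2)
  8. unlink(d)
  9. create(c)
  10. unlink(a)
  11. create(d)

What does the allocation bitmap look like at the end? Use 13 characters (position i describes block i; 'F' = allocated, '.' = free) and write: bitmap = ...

bitmap = FFF..........

create(b): bitmap=F............ | b=[0]
create(a): bitmap=FF........... | a=[1] b=[0]
create(d): bitmap=FFF.......... | a=[1] b=[0] d=[2]
unlink(b): bitmap=.FF.......... | a=[1] d=[2]
create(b): bitmap=FFF.......... | a=[1] b=[0] d=[2]
append(d, 2): bitmap=FFFFF........ | a=[1] b=[0] d=[2, 3, 4]
truncate(d, 2): bitmap=FFFF......... | a=[1] b=[0] d=[2, 3]
unlink(d): bitmap=FF........... | a=[1] b=[0]
create(c): bitmap=FFF.......... | a=[1] b=[0] c=[2]
unlink(a): bitmap=F.F.......... | b=[0] c=[2]
create(d): bitmap=FFF.......... | b=[0] c=[2] d=[1]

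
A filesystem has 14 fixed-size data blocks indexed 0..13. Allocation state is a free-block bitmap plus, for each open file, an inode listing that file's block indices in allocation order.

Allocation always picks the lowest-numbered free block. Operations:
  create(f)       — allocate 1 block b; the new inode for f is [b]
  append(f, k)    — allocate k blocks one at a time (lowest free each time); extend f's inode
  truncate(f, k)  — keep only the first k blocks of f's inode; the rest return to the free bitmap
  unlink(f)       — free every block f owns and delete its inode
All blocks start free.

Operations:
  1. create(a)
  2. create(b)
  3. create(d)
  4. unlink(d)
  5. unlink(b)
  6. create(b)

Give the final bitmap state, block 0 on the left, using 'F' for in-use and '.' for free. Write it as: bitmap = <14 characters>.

bitmap = FF............

after create(a) → a:[0]  free=[F.............]
after create(b) → a:[0], b:[1]  free=[FF............]
after create(d) → a:[0], b:[1], d:[2]  free=[FFF...........]
after unlink(d) → a:[0], b:[1]  free=[FF............]
after unlink(b) → a:[0]  free=[F.............]
after create(b) → a:[0], b:[1]  free=[FF............]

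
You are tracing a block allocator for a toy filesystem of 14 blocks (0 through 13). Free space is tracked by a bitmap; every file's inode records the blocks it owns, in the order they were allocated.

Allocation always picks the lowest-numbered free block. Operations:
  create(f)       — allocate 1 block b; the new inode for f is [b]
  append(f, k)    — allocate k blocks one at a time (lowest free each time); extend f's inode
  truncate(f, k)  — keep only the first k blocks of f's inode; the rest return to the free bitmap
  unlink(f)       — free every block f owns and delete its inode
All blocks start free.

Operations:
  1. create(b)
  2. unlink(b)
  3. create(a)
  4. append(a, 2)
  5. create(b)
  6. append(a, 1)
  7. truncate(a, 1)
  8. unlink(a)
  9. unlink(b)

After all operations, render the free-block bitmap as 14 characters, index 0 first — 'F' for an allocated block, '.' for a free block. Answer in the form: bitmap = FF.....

after create(b) → b:[0]  free=[F.............]
after unlink(b) →   free=[..............]
after create(a) → a:[0]  free=[F.............]
after append(a, 2) → a:[0, 1, 2]  free=[FFF...........]
after create(b) → a:[0, 1, 2], b:[3]  free=[FFFF..........]
after append(a, 1) → a:[0, 1, 2, 4], b:[3]  free=[FFFFF.........]
after truncate(a, 1) → a:[0], b:[3]  free=[F..F..........]
after unlink(a) → b:[3]  free=[...F..........]
after unlink(b) →   free=[..............]

bitmap = ..............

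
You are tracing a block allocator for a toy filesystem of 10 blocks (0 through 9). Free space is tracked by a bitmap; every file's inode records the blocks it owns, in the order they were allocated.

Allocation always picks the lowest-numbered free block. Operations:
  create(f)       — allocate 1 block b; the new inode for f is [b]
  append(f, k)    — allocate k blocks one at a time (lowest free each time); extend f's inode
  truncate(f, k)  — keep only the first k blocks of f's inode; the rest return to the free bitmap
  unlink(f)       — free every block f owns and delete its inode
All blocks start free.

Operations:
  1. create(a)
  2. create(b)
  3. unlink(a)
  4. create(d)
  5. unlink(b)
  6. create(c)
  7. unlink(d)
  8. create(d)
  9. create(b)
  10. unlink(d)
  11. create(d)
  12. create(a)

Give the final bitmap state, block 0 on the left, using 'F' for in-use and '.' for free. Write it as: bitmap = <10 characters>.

bitmap = FFFF......

  1. create(a)  ⇒  F.........  {a→[0]}
  2. create(b)  ⇒  FF........  {a→[0]; b→[1]}
  3. unlink(a)  ⇒  .F........  {b→[1]}
  4. create(d)  ⇒  FF........  {b→[1]; d→[0]}
  5. unlink(b)  ⇒  F.........  {d→[0]}
  6. create(c)  ⇒  FF........  {c→[1]; d→[0]}
  7. unlink(d)  ⇒  .F........  {c→[1]}
  8. create(d)  ⇒  FF........  {c→[1]; d→[0]}
  9. create(b)  ⇒  FFF.......  {b→[2]; c→[1]; d→[0]}
  10. unlink(d)  ⇒  .FF.......  {b→[2]; c→[1]}
  11. create(d)  ⇒  FFF.......  {b→[2]; c→[1]; d→[0]}
  12. create(a)  ⇒  FFFF......  {a→[3]; b→[2]; c→[1]; d→[0]}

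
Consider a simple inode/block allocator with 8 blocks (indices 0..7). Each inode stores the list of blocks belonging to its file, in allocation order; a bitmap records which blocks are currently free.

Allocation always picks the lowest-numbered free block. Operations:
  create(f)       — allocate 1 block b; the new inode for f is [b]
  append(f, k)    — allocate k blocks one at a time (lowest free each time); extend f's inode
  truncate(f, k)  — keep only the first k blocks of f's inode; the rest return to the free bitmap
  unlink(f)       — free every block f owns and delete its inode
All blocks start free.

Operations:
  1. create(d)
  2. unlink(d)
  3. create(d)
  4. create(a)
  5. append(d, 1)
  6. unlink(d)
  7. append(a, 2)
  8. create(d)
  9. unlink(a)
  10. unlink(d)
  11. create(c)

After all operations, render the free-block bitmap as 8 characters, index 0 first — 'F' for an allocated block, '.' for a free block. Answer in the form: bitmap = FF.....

bitmap = F.......

after create(d) → d:[0]  free=[F.......]
after unlink(d) →   free=[........]
after create(d) → d:[0]  free=[F.......]
after create(a) → a:[1], d:[0]  free=[FF......]
after append(d, 1) → a:[1], d:[0, 2]  free=[FFF.....]
after unlink(d) → a:[1]  free=[.F......]
after append(a, 2) → a:[1, 0, 2]  free=[FFF.....]
after create(d) → a:[1, 0, 2], d:[3]  free=[FFFF....]
after unlink(a) → d:[3]  free=[...F....]
after unlink(d) →   free=[........]
after create(c) → c:[0]  free=[F.......]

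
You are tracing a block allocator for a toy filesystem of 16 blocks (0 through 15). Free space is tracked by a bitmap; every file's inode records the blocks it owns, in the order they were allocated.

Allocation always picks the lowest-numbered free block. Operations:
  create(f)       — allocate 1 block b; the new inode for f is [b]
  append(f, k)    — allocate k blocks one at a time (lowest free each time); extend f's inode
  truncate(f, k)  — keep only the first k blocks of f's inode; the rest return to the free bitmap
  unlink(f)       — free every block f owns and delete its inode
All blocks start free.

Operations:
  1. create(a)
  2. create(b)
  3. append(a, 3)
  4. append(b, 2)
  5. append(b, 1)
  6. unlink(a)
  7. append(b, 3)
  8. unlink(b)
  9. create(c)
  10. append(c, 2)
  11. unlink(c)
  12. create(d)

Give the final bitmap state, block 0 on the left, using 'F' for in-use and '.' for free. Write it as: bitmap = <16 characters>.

bitmap = F...............

after create(a) → a:[0]  free=[F...............]
after create(b) → a:[0], b:[1]  free=[FF..............]
after append(a, 3) → a:[0, 2, 3, 4], b:[1]  free=[FFFFF...........]
after append(b, 2) → a:[0, 2, 3, 4], b:[1, 5, 6]  free=[FFFFFFF.........]
after append(b, 1) → a:[0, 2, 3, 4], b:[1, 5, 6, 7]  free=[FFFFFFFF........]
after unlink(a) → b:[1, 5, 6, 7]  free=[.F...FFF........]
after append(b, 3) → b:[1, 5, 6, 7, 0, 2, 3]  free=[FFFF.FFF........]
after unlink(b) →   free=[................]
after create(c) → c:[0]  free=[F...............]
after append(c, 2) → c:[0, 1, 2]  free=[FFF.............]
after unlink(c) →   free=[................]
after create(d) → d:[0]  free=[F...............]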